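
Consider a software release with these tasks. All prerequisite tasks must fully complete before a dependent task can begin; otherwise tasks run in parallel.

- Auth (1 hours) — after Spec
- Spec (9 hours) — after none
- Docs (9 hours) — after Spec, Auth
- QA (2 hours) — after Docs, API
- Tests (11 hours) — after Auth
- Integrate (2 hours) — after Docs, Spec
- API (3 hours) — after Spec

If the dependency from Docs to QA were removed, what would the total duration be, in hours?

21

Before: longest chain Spec→Auth→Tests = 9+1+11 = 21, finish 21.
Without Docs→QA, QA's earliest start moves from 19 to 12.
New critical path: Spec→Auth→Tests = 9+1+11 = 21 ⇒ 21 hours.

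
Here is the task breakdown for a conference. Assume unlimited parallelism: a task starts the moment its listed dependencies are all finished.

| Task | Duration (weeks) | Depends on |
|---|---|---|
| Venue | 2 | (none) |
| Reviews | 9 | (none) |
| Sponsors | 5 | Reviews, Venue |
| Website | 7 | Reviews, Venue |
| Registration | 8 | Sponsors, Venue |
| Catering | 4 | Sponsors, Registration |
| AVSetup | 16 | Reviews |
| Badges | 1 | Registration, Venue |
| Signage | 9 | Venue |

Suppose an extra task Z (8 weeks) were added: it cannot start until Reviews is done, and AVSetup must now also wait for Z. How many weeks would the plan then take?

33

Originally the plan takes 26 weeks.
With Z inserted, AVSetup now waits for max(Reviews, Z).
New critical path: Reviews→Z→AVSetup = 9+8+16 = 33 ⇒ 33 weeks.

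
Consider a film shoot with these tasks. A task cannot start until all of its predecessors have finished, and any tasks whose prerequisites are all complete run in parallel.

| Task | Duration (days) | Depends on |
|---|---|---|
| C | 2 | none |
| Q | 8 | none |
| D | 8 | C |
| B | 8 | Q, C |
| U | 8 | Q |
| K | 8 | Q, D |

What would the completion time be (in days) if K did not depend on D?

16

Before: longest chain C→D→K = 2+8+8 = 18, finish 18.
Without D→K, K's earliest start moves from 10 to 8.
The longest chain is now Q→B = 8+8 = 16, so the project takes 16 days.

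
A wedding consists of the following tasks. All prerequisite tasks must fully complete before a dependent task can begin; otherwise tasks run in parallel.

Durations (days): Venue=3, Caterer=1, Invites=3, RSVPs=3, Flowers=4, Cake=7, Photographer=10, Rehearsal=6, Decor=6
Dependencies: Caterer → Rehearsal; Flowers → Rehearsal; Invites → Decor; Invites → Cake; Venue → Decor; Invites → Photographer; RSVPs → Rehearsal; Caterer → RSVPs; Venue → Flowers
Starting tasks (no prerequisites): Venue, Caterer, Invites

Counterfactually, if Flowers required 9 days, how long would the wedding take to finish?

18

As given, the longest chain is Venue→Flowers→Rehearsal = 3+4+6 = 13, so the finish is 13 days.
Since Flowers is critical, the +5 change carries straight to that chain (now 18 days).
That remains the longest chain; total 18 days.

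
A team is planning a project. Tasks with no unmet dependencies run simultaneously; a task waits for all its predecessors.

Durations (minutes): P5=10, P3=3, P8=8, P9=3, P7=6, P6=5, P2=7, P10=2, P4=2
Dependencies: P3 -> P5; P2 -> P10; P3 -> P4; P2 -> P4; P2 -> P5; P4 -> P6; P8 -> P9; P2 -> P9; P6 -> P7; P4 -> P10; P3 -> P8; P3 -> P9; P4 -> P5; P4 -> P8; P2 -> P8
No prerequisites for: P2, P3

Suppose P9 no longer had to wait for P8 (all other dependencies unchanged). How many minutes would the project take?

Before: longest chain P2→P4→P6→P7 = 7+2+5+6 = 20, finish 20.
Without P8→P9, P9's earliest start moves from 17 to 7.
New critical path: P2→P4→P6→P7 = 7+2+5+6 = 20 ⇒ 20 minutes.

20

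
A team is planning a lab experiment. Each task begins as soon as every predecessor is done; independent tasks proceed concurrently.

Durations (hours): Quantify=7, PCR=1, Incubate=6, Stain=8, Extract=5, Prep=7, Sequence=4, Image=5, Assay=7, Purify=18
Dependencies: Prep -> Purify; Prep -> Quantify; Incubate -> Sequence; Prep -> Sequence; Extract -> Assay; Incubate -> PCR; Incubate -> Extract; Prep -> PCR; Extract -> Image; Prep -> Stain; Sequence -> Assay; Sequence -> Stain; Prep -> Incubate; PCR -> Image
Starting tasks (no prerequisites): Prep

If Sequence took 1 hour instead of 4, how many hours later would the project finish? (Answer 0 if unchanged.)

The binding path is Prep→Incubate→Sequence→Stain = 7+6+4+8 = 25; finish at 25 hours.
Sequence is on the critical path; changing it to 1 makes that path 22 hours.
The binding chain switches to Prep→Incubate→Extract→Assay = 7+6+5+7 = 25; finish 25 hours.
Change in finish: 25 − 25 = +0 hours.

0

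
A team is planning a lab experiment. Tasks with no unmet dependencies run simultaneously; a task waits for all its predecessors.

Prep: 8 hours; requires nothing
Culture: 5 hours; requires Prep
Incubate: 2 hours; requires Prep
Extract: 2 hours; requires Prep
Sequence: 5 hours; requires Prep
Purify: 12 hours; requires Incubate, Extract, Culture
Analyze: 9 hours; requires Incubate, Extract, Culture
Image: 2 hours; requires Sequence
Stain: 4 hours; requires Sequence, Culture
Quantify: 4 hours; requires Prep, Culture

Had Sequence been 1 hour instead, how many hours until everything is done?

25

Baseline: Prep→Culture→Purify = 8+5+12 = 25 → 25 hours.
The longest path through Sequence is only 17 hours, so Sequence has float 8.
The critical path is still Prep→Culture→Purify; finish is now 25 hours.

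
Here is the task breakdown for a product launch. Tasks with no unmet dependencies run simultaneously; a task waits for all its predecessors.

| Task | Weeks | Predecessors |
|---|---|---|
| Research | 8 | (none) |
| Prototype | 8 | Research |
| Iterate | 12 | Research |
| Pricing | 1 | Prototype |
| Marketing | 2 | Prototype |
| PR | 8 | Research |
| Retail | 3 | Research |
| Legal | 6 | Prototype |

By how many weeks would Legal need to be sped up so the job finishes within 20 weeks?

Current finish: 22 weeks; target: 20.
Legal is on every critical path, so each week cut from Legal cuts the finish by one (this holds down to a finish of 20).
Need 22 − 20 = 2 weeks off Legal → Legal becomes 4 weeks, finish becomes 20.

2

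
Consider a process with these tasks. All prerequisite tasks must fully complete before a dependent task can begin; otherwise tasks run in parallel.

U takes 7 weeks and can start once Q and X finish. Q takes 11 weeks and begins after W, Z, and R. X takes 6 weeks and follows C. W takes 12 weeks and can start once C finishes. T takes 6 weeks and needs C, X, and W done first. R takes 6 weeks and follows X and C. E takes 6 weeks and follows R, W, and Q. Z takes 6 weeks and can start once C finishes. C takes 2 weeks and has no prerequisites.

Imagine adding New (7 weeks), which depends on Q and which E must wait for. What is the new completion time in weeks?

Originally the schedule takes 32 weeks.
With New inserted, E now waits for max(R, W, Q, New).
New critical path: C→W→Q→New→E = 2+12+11+7+6 = 38 ⇒ 38 weeks.

38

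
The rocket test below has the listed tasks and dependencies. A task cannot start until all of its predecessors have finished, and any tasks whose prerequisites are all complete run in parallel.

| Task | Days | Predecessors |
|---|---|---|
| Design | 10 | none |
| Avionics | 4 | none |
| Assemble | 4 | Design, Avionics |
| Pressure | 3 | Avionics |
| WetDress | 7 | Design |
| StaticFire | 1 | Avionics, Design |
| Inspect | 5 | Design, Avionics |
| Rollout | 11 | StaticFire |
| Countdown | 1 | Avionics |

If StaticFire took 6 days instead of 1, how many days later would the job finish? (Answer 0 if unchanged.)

Critical path before the change: Design→StaticFire→Rollout = 10+1+11 = 22 giving 22 days.
StaticFire lies on that path, so at 6 days the path becomes 27 days.
The critical path is still Design→StaticFire→Rollout; finish is now 27 days.
Change in finish: 27 − 22 = +5 days.

5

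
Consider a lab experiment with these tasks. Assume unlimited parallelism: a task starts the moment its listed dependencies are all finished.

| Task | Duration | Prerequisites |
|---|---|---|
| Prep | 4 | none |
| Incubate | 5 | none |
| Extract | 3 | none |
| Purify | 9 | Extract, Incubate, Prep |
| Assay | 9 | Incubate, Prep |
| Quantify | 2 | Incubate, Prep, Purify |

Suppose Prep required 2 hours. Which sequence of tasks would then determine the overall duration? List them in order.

Actual critical path: Incubate→Purify→Quantify = 5+9+2 = 16 ⇒ 16 hours.
Prep is off the critical path — its longest chain is 15 hours, giving 1 of slack.
The critical path is still Incubate→Purify→Quantify; finish is now 16 hours.

Incubate, Purify, Quantify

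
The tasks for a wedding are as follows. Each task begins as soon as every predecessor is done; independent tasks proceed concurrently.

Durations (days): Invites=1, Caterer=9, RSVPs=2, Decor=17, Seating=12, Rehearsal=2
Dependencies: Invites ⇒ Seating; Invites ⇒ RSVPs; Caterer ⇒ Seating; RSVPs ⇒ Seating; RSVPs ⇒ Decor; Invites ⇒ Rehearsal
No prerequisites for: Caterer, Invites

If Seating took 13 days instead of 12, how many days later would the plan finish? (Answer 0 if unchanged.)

The binding path is Caterer→Seating = 9+12 = 21; finish at 21 days.
Since Seating is critical, the +1 change carries straight to that chain (now 22 days).
The critical path is still Caterer→Seating; finish is now 22 days.
Change in finish: 22 − 21 = +1 days.

1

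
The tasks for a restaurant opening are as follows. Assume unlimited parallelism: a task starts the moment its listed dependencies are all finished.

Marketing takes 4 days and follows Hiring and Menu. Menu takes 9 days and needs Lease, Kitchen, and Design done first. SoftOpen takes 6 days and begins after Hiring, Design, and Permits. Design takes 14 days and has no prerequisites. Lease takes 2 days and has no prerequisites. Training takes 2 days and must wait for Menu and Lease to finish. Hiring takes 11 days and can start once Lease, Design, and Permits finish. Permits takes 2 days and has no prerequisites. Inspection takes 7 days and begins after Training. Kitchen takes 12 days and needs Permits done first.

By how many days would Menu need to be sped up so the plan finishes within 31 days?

Current finish: 32 days; target: 31.
Menu is on every critical path, so each day cut from Menu cuts the finish by one (this holds down to a finish of 31).
Need 32 − 31 = 1 day off Menu → Menu becomes 8 days, finish becomes 31.

1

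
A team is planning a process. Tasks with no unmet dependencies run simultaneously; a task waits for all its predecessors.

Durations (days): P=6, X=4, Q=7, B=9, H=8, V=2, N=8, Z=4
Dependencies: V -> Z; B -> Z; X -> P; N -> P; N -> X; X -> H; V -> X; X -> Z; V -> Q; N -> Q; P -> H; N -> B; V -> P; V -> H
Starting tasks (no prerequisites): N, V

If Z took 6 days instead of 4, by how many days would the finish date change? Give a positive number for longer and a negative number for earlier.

Actual critical path: N→X→P→H = 8+4+6+8 = 26 ⇒ 26 days.
Z has 5 days of float (longest path through it is 21).
The critical path is still N→X→P→H; finish is now 26 days.
Change in finish: 26 − 26 = +0 days.

0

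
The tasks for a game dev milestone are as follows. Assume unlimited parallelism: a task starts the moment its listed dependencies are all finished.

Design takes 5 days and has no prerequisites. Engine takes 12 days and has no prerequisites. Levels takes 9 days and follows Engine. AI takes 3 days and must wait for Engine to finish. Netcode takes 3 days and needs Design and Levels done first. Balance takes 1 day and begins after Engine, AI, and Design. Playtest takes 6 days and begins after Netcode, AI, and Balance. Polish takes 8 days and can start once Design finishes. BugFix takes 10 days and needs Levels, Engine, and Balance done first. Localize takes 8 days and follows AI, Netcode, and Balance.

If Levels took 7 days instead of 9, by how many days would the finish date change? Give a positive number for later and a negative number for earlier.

Actual critical path: Engine→Levels→Netcode→Localize = 12+9+3+8 = 32 ⇒ 32 days.
Levels is on the critical path; changing it to 7 makes that path 30 days.
The critical path is still Engine→Levels→Netcode→Localize; finish is now 30 days.
Change in finish: 30 − 32 = -2 days.

-2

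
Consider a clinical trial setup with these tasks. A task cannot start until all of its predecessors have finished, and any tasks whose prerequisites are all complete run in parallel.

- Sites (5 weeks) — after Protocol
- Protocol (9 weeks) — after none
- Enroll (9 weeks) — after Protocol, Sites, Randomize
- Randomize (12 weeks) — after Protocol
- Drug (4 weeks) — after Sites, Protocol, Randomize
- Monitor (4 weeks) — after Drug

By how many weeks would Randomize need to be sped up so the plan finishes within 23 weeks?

7

Current finish: 30 weeks; target: 23.
Randomize is on every critical path, so each week cut from Randomize cuts the finish by one (this holds down to a finish of 23).
Need 30 − 23 = 7 weeks off Randomize → Randomize becomes 5 weeks, finish becomes 23.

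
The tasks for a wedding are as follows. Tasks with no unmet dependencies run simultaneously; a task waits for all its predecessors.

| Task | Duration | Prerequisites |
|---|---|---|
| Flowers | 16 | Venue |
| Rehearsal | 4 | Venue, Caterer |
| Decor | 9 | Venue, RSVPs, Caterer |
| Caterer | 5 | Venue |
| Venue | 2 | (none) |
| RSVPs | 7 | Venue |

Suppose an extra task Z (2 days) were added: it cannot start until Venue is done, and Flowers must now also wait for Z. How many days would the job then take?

Originally the job takes 18 days.
With Z inserted, Flowers now waits for max(Venue, Z).
New critical path: Venue→Z→Flowers = 2+2+16 = 20 ⇒ 20 days.

20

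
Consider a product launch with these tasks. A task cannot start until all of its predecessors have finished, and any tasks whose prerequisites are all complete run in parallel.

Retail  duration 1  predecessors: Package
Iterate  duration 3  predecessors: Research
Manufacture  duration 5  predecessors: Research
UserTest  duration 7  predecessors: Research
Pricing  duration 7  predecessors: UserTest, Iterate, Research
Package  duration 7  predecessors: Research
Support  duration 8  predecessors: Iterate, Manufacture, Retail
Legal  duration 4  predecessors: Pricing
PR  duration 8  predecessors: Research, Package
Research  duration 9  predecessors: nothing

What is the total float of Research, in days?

0

Research→UserTest→Pricing→Legal = 9+7+7+4 = 27 sets the makespan at 27 days.
Research finishes as early as 9 and must finish by 9.
Float = 27 − 27 = 0.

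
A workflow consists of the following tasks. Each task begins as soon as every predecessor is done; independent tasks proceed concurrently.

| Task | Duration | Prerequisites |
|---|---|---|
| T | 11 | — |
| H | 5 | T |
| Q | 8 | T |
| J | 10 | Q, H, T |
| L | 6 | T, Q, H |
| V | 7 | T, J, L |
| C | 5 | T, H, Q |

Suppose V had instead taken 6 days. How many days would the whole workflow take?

35

Baseline: T→Q→J→V = 11+8+10+7 = 36 → 36 days.
V lies on that path, so at 6 days the path becomes 35 days.
That remains the longest chain; total 35 days.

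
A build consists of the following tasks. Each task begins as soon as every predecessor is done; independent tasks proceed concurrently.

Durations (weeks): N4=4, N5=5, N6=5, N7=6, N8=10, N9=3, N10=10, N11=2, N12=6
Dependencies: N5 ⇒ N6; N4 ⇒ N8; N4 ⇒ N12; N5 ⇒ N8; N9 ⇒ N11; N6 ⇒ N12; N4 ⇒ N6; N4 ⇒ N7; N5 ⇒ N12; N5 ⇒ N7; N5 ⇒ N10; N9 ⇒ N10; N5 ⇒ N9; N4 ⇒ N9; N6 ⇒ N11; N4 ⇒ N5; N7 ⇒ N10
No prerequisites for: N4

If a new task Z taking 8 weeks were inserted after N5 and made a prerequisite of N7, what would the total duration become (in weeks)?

33

Originally the plan takes 25 weeks.
With Z inserted, N7 now waits for max(N5, N4, Z).
New critical path: N4→N5→Z→N7→N10 = 4+5+8+6+10 = 33 ⇒ 33 weeks.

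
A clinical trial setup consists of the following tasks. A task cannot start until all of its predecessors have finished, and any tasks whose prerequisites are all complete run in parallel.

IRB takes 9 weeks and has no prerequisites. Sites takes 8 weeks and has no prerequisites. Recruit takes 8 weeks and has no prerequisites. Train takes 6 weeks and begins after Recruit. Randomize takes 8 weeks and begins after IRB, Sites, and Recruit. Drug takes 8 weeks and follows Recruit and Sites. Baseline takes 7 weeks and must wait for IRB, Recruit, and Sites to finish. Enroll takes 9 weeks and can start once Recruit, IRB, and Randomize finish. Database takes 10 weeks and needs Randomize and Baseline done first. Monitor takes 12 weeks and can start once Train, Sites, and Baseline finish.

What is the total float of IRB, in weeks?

IRB→Baseline→Monitor = 9+7+12 = 28 sets the makespan at 28 weeks.
Longest path through IRB: 28 weeks (earliest finish 9, latest finish 9).
Slack of IRB = 0 − 0 = 0 weeks.

0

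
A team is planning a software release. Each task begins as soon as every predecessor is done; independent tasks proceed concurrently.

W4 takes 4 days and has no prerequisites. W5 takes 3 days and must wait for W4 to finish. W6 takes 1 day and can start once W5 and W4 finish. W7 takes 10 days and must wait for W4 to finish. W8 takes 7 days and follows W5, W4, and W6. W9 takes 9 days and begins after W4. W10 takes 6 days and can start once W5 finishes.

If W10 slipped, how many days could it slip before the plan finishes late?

Critical path: W4→W5→W6→W8 = 4+3+1+7 = 15, so the finish is 15 days.
The longest chain containing W10 totals 13 days.
So W10 can slip 15 − 13 = 2 days.

2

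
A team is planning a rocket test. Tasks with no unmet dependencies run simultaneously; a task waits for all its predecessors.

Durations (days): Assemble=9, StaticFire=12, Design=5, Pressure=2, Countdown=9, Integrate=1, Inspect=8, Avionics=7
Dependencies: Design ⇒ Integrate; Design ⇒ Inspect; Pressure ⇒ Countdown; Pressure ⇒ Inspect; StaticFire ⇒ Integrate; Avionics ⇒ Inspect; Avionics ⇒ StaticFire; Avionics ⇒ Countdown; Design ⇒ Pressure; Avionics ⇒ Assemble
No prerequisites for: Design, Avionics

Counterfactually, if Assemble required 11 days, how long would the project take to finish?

Baseline: Avionics→StaticFire→Integrate = 7+12+1 = 20 → 20 days.
Assemble has 4 days of float (longest path through it is 16).
The critical path is still Avionics→StaticFire→Integrate; finish is now 20 days.

20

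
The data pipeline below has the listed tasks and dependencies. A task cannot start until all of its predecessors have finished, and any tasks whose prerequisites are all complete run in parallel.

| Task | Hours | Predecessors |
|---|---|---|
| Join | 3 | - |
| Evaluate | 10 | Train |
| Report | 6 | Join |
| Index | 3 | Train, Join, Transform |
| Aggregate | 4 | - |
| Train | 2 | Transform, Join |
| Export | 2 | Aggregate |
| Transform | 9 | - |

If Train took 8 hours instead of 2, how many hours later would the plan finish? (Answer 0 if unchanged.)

6

Critical path before the change: Transform→Train→Evaluate = 9+2+10 = 21 giving 21 hours.
Since Train is critical, the +6 change carries straight to that chain (now 27 hours).
No other chain overtakes it, so the finish is 27 hours.
Change in finish: 27 − 21 = +6 hours.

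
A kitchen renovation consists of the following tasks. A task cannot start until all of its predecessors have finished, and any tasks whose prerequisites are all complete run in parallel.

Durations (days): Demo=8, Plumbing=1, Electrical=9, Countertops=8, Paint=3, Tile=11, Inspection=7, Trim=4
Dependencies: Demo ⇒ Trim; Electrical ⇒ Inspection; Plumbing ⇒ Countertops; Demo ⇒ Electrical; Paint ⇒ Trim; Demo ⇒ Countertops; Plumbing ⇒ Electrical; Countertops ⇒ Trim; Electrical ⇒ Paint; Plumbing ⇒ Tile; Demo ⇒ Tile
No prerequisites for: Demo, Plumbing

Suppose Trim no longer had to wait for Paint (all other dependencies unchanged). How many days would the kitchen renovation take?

Original critical path: Demo→Electrical→Paint→Trim = 8+9+3+4 = 24 ⇒ 24 days.
Without Paint→Trim, Trim's earliest start moves from 20 to 16.
After: Demo→Electrical→Inspection = 8+9+7 = 24 → 24 days.

24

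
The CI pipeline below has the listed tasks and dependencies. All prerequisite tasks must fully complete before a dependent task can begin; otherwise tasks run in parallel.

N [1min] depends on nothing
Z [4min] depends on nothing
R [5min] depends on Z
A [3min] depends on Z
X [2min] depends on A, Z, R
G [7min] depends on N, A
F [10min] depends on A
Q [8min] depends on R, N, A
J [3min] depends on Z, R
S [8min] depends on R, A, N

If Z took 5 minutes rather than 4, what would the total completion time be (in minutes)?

18

Baseline: Z→R→Q = 4+5+8 = 17 → 17 minutes.
Z lies on that path, so at 5 minutes the path becomes 18 minutes.
That remains the longest chain; total 18 minutes.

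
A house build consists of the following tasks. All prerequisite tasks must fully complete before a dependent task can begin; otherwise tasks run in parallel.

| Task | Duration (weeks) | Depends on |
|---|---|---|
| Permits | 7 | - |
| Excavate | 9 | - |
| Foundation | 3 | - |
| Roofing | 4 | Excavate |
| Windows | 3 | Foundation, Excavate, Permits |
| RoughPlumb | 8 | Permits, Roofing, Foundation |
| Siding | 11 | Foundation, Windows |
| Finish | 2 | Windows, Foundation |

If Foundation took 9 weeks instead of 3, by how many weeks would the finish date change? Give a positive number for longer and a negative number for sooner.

Critical path before the change: Excavate→Windows→Siding = 9+3+11 = 23 giving 23 weeks.
The longest path through Foundation is only 17 weeks, so Foundation has float 6.
No other chain overtakes it, so the finish is 23 weeks.
Change in finish: 23 − 23 = +0 weeks.

0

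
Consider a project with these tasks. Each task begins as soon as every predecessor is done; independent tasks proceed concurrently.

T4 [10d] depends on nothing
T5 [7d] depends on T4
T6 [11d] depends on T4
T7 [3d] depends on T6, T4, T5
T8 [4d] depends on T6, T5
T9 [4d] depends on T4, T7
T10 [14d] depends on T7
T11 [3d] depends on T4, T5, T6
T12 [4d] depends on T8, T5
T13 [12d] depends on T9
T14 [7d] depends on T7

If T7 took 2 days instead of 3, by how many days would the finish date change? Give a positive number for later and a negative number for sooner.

-1

Actual critical path: T4→T6→T7→T9→T13 = 10+11+3+4+12 = 40 ⇒ 40 days.
T7 lies on that path, so at 2 days the path becomes 39 days.
The critical path is still T4→T6→T7→T9→T13; finish is now 39 days.
Change in finish: 39 − 40 = -1 days.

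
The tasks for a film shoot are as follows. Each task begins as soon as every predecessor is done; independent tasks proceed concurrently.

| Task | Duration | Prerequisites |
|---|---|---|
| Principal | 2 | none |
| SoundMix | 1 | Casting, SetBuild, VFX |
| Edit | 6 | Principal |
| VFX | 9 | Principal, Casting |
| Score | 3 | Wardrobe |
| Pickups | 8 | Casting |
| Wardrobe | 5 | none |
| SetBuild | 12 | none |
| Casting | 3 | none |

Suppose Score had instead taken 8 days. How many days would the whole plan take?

13

Actual critical path: Casting→VFX→SoundMix = 3+9+1 = 13 ⇒ 13 days.
The longest path through Score is only 8 days, so Score has float 5.
The critical path is still Casting→VFX→SoundMix; finish is now 13 days.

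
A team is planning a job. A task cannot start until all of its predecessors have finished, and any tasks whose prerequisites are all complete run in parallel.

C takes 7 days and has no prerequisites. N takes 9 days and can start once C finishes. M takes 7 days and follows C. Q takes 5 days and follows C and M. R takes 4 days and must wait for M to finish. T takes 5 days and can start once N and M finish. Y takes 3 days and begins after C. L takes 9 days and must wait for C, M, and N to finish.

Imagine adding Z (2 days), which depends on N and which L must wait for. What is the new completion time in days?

27

Originally the job takes 25 days.
With Z inserted, L now waits for max(C, M, N, Z).
New critical path: C→N→Z→L = 7+9+2+9 = 27 ⇒ 27 days.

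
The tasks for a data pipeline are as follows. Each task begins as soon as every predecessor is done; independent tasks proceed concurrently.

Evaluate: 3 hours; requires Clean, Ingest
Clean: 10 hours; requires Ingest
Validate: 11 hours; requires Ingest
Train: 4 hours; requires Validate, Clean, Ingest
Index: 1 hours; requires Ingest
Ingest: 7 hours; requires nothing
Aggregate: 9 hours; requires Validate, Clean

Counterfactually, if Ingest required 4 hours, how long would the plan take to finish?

24

Actual critical path: Ingest→Validate→Aggregate = 7+11+9 = 27 ⇒ 27 hours.
Ingest is on the critical path; changing it to 4 makes that path 24 hours.
No other chain overtakes it, so the finish is 24 hours.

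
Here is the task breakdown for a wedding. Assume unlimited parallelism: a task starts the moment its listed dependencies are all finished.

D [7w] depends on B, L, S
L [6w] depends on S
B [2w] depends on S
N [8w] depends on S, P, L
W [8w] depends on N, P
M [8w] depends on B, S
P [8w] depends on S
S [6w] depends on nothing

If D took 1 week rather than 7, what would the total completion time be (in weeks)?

30

Baseline: S→P→N→W = 6+8+8+8 = 30 → 30 weeks.
D is off the critical path — its longest chain is 19 weeks, giving 11 of slack.
The critical path is still S→P→N→W; finish is now 30 weeks.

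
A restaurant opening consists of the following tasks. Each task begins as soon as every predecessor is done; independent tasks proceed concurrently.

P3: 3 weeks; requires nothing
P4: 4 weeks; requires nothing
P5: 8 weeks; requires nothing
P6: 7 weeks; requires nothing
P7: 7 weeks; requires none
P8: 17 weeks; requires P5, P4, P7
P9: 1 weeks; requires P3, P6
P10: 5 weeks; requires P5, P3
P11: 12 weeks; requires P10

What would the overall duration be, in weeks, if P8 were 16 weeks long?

25

Baseline: P5→P8 = 8+17 = 25 → 25 weeks.
P8 lies on that path, so at 16 weeks the path becomes 24 weeks.
New critical path: P5→P10→P11 = 8+5+12 = 25 ⇒ 25 weeks.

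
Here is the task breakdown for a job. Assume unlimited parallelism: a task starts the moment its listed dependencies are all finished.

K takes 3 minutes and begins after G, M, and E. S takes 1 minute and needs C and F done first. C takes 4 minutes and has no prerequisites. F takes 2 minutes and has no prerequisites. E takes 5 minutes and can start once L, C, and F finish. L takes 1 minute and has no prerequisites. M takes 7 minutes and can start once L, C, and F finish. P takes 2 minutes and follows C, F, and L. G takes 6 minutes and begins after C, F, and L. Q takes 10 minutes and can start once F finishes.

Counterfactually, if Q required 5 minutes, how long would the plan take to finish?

14

Actual critical path: C→M→K = 4+7+3 = 14 ⇒ 14 minutes.
Q is off the critical path — its longest chain is 12 minutes, giving 2 of slack.
That remains the longest chain; total 14 minutes.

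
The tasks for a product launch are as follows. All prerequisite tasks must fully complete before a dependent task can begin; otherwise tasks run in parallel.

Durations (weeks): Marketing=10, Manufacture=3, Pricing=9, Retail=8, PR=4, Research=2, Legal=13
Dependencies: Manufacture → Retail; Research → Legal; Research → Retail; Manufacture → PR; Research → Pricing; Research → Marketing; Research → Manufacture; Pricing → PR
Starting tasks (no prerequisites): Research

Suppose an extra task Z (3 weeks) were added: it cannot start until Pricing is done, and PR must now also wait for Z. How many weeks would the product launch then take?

Originally the product launch takes 15 weeks.
With Z inserted, PR now waits for max(Manufacture, Pricing, Z).
New critical path: Research→Pricing→Z→PR = 2+9+3+4 = 18 ⇒ 18 weeks.

18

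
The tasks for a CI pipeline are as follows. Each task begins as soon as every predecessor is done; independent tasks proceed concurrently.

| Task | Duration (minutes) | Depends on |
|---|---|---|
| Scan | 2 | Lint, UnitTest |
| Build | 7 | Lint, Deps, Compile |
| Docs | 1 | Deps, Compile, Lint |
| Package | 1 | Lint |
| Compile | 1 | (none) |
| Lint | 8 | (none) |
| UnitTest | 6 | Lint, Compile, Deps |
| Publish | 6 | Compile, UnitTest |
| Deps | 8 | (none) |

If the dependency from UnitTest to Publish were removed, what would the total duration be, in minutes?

Original critical path: Deps→UnitTest→Publish = 8+6+6 = 20 ⇒ 20 minutes.
Without UnitTest→Publish, Publish's earliest start moves from 14 to 1.
The longest chain is now Deps→UnitTest→Scan = 8+6+2 = 16, so the project takes 16 minutes.

16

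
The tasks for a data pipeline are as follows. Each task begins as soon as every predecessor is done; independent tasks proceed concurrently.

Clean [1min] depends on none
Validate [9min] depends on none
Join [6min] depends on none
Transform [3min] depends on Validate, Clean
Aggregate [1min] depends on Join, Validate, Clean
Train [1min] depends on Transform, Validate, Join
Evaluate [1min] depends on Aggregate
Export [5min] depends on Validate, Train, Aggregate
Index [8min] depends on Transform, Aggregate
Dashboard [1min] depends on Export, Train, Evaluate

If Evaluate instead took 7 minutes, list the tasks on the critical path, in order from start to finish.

Baseline: Validate→Transform→Index = 9+3+8 = 20 → 20 minutes.
Evaluate is off the critical path — its longest chain is 12 minutes, giving 8 of slack.
That remains the longest chain; total 20 minutes.

Validate, Transform, Index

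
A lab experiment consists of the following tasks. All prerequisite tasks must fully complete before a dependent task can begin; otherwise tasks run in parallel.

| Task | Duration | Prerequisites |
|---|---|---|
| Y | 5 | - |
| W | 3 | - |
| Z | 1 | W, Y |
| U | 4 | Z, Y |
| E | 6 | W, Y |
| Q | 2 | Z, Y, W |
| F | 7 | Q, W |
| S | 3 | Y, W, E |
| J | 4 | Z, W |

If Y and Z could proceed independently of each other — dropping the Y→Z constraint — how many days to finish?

Original critical path: Y→Z→Q→F = 5+1+2+7 = 15 ⇒ 15 days.
Without Y→Z, Z's earliest start moves from 5 to 3.
After: Y→E→S = 5+6+3 = 14 → 14 days.

14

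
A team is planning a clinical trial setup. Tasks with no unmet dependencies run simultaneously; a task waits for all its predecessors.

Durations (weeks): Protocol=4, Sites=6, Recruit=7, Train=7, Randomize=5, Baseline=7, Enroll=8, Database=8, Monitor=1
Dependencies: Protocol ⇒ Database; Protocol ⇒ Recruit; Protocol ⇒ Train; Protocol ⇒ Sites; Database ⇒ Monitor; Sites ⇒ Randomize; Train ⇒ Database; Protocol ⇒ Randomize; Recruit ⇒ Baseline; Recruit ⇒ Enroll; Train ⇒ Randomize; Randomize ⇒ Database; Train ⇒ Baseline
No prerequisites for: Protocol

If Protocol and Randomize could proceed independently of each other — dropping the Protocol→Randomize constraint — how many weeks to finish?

Original critical path: Protocol→Train→Randomize→Database→Monitor = 4+7+5+8+1 = 25 ⇒ 25 weeks.
Dropping Protocol→Randomize doesn't change Randomize's earliest start (11); another predecessor still binds.
New critical path: Protocol→Train→Randomize→Database→Monitor = 4+7+5+8+1 = 25 ⇒ 25 weeks.

25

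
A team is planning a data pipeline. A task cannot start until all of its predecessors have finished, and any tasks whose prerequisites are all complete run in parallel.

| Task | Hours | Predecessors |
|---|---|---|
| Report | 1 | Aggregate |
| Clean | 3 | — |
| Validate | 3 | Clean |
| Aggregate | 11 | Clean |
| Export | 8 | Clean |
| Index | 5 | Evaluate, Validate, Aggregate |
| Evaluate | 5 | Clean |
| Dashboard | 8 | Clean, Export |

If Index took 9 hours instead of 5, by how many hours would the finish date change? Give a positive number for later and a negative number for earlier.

4

The binding path is Clean→Aggregate→Index = 3+11+5 = 19; finish at 19 hours.
Since Index is critical, the +4 change carries straight to that chain (now 23 hours).
The critical path is still Clean→Aggregate→Index; finish is now 23 hours.
Change in finish: 23 − 19 = +4 hours.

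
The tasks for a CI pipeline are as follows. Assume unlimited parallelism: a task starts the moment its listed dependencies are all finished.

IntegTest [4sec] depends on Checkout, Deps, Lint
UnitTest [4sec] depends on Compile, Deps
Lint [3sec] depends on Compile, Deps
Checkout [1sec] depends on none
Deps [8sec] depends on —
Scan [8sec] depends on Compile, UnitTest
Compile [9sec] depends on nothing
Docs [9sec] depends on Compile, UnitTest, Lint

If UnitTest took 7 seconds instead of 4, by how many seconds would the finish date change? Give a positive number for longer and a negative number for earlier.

3

Baseline: Compile→UnitTest→Docs = 9+4+9 = 22 → 22 seconds.
UnitTest lies on that path, so at 7 seconds the path becomes 25 seconds.
No other chain overtakes it, so the finish is 25 seconds.
Change in finish: 25 − 22 = +3 seconds.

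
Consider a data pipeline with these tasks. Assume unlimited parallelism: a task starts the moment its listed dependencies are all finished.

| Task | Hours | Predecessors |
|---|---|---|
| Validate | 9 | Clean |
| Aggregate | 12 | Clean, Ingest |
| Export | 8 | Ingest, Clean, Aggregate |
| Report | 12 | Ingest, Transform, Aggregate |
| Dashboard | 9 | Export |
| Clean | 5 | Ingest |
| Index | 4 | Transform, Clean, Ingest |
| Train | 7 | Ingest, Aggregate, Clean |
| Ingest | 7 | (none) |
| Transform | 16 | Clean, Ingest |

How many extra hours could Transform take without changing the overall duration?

Critical path: Ingest→Clean→Aggregate→Export→Dashboard = 7+5+12+8+9 = 41, so the finish is 41 hours.
Longest path through Transform: 40 hours (earliest finish 28, latest finish 29).
Float = 41 − 40 = 1.

1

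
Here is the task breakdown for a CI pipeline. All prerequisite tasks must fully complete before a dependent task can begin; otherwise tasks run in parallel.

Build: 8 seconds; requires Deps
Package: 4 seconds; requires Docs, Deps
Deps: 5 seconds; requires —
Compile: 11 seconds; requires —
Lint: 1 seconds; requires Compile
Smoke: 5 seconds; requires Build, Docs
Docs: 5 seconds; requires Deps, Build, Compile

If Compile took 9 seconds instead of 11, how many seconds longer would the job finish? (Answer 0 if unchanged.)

The binding path is Deps→Build→Docs→Smoke = 5+8+5+5 = 23; finish at 23 seconds.
Compile is off the critical path — its longest chain is 21 seconds, giving 2 of slack.
The critical path is still Deps→Build→Docs→Smoke; finish is now 23 seconds.
Change in finish: 23 − 23 = +0 seconds.

0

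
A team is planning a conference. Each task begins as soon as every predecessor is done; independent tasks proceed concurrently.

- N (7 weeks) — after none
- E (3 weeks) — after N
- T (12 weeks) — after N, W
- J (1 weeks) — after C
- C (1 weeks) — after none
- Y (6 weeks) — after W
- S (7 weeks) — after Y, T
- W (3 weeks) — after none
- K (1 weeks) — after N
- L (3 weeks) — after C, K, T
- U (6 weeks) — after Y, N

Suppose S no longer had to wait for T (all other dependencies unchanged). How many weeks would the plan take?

22

With the dependency in place, N→T→S = 7+12+7 = 26 sets the finish at 26 weeks.
Without T→S, S's earliest start moves from 19 to 9.
New critical path: N→T→L = 7+12+3 = 22 ⇒ 22 weeks.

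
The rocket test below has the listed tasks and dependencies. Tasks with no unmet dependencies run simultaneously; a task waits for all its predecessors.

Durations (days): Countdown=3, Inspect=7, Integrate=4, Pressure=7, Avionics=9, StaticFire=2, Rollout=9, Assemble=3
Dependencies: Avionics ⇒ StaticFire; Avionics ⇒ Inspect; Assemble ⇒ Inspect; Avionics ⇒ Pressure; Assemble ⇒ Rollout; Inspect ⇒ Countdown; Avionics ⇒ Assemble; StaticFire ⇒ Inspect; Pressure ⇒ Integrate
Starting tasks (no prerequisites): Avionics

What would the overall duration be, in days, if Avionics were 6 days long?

19

Critical path before the change: Avionics→Assemble→Inspect→Countdown = 9+3+7+3 = 22 giving 22 days.
Avionics is on the critical path; changing it to 6 makes that path 19 days.
No other chain overtakes it, so the finish is 19 days.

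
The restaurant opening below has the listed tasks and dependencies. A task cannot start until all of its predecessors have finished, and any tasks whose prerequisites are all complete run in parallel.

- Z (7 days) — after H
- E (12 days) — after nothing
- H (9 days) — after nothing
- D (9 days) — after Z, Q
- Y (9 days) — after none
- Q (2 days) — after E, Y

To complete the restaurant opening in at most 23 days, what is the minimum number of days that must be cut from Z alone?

2

Current finish: 25 days; target: 23.
Z is on every critical path, so each day cut from Z cuts the finish by one (this holds down to a finish of 23).
Need 25 − 23 = 2 days off Z → Z becomes 5 days, finish becomes 23.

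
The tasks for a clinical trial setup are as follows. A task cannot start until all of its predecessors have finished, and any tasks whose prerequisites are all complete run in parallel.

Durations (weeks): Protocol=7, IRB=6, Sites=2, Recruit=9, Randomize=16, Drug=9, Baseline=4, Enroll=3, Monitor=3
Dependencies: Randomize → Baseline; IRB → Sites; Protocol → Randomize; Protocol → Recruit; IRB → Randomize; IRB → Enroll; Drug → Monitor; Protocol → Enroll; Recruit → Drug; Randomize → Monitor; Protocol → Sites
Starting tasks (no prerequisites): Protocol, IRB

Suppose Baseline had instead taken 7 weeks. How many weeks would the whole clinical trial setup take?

Baseline: Protocol→Recruit→Drug→Monitor = 7+9+9+3 = 28 → 28 weeks.
Baseline has 1 week of float (longest path through it is 27).
The binding chain switches to Protocol→Randomize→Baseline = 7+16+7 = 30; finish 30 weeks.

30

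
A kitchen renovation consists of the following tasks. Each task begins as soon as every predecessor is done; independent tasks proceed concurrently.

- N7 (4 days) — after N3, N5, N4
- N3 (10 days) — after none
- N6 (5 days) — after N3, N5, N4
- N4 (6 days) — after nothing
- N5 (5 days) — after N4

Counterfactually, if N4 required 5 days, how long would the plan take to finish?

Baseline: N4→N5→N6 = 6+5+5 = 16 → 16 days.
N4 lies on that path, so at 5 days the path becomes 15 days.
Now N3→N6 = 10+5 = 15 is longest, so the finish becomes 15 days.

15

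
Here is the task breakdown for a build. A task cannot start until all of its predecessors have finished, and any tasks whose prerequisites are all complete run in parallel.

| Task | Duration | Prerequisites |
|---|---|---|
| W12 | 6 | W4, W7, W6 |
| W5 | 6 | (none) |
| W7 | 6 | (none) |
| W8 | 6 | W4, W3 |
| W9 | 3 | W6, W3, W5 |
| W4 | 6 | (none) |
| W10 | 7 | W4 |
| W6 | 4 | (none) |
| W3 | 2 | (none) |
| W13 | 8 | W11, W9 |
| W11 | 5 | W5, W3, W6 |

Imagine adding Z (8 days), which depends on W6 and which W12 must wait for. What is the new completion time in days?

Originally the plan takes 19 days.
With Z inserted, W12 now waits for max(W4, W7, W6, Z).
New critical path: W5→W11→W13 = 6+5+8 = 19 ⇒ 19 days.

19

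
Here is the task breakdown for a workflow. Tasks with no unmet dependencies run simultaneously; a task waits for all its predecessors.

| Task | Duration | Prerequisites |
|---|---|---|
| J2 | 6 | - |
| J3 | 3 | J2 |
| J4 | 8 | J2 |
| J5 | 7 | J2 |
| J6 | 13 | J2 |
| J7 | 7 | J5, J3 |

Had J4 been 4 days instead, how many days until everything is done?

20

Actual critical path: J2→J5→J7 = 6+7+7 = 20 ⇒ 20 days.
J4 is off the critical path — its longest chain is 14 days, giving 6 of slack.
No other chain overtakes it, so the finish is 20 days.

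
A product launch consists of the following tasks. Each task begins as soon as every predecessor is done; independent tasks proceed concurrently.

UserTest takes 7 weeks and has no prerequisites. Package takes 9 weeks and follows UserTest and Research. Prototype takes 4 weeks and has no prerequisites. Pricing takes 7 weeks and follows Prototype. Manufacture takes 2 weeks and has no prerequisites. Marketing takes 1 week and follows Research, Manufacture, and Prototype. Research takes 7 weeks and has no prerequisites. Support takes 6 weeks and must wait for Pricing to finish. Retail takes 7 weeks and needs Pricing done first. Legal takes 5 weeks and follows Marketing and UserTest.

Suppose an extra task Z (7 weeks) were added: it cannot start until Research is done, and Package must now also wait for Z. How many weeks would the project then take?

23

Originally the project takes 18 weeks.
With Z inserted, Package now waits for max(UserTest, Research, Z).
New critical path: Research→Z→Package = 7+7+9 = 23 ⇒ 23 weeks.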